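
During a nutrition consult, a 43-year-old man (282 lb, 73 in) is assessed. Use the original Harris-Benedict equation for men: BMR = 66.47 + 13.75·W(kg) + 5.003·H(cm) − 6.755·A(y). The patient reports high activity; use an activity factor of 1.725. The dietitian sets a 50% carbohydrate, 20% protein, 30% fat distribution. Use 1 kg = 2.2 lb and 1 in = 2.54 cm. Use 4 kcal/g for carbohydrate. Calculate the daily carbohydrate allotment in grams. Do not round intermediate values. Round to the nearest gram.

532 g/day

Convert to metric: weight = 282 ÷ 2.2 = 128.1818 kg; height = 73 × 2.54 = 185.42 cm.
Harris-Benedict: BMR = 66.47 + 13.75(128.1818) + 5.003(185.42) − 6.755(43) = 2466.1613 kcal/day.
TEE = 2466.1613 × 1.725 = 4254.1282 kcal/day.
Carbohydrate energy = 50% × 4254.1282 = 2127.0641 kcal.
Carbohydrate = 2127.0641 ÷ 4 kcal/g = 531.766 g.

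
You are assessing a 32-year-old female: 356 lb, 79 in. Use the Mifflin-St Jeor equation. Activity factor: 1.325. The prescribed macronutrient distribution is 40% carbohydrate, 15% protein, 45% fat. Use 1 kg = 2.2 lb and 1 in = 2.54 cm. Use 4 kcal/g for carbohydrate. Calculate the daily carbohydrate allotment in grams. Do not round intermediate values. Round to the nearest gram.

338 g/day

Convert to metric: weight = 356 ÷ 2.2 = 161.8182 kg; height = 79 × 2.54 = 200.66 cm.
Mifflin-St Jeor (female): BMR = 10(161.8182) + 6.25(200.66) − 5(32) − 161 = 1618.1818 + 1254.125 − 160 − 161 = 2551.3068 kcal/day.
TEE = 2551.3068 × 1.325 = 3380.4815 kcal/day.
Carbohydrate energy = 40% × 3380.4815 = 1352.1926 kcal.
Carbohydrate = 1352.1926 ÷ 4 kcal/g = 338.0482 g.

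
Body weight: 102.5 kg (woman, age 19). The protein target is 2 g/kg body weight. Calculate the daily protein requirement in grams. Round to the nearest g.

Protein = 2 g/kg × 102.5 kg = 205 g/day.

205 g/day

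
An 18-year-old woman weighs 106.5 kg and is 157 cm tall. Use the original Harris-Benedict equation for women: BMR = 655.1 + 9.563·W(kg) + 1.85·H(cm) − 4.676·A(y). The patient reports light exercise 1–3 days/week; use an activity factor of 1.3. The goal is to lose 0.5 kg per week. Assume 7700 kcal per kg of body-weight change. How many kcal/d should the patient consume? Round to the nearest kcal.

Harris-Benedict: BMR = 655.1 + 9.563(106.5) + 1.85(157) − 4.676(18) = 1879.8415 kcal/day.
TEE = 1879.8415 × 1.3 = 2443.794 kcal/day.
Required daily deficit = 0.5 × 7700 ÷ 7 = 550 kcal/day.
Target intake = 2443.794 − 550 = 1893.794 kcal/day.

1894 kcal/d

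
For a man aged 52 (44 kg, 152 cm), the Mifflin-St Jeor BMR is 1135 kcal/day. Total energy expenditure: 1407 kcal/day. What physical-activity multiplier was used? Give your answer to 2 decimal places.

1.24

Activity factor = TEE ÷ BMR = 1407 ÷ 1135 = 1.24.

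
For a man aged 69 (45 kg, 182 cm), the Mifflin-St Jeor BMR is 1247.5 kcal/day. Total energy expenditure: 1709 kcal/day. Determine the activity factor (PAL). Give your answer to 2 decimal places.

Activity factor = TEE ÷ BMR = 1709 ÷ 1247.5 = 1.37.

1.37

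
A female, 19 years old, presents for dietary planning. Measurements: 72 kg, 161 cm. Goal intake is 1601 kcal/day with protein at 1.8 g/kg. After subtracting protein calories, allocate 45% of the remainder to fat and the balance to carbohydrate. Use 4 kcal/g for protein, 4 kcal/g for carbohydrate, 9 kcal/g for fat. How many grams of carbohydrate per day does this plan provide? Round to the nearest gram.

Protein = 1.8 × 72 = 129.6 g → 129.6 × 4 = 518.4 kcal.
Non-protein calories = 1601 − 518.4 = 1082.6 kcal.
Fat: 45% × 1082.6 = 487.17 kcal; carbohydrate: 595.43 kcal.
Carbohydrate: 595.43 kcal ÷ 4 kcal/g = 148.8575 g.

149 g/day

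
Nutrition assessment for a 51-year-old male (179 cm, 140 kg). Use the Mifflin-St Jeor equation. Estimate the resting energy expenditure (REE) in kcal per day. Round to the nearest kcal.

2269 kcal per day

Mifflin-St Jeor (male): BMR = 10(140) + 6.25(179) − 5(51) + 5 = 1400 + 1118.75 − 255 + 5 = 2268.75 kcal/day.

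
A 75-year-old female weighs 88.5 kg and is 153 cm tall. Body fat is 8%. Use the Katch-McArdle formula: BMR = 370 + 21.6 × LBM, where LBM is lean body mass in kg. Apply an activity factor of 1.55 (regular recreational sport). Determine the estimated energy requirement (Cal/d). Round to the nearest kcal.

3299 Cal/d

LBM = 88.5 × (1 − 0.08) = 81.42 kg. Katch-McArdle: BMR = 370 + 21.6 × 81.42 = 2128.672 kcal/day.
TEE = BMR × activity factor = 2128.672 × 1.55 = 3299.4416 kcal/day.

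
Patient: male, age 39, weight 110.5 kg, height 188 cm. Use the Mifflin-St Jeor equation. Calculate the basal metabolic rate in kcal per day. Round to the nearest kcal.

2090 kcal per day

Mifflin-St Jeor (male): BMR = 10(110.5) + 6.25(188) − 5(39) + 5 = 1105 + 1175 − 195 + 5 = 2090 kcal/day.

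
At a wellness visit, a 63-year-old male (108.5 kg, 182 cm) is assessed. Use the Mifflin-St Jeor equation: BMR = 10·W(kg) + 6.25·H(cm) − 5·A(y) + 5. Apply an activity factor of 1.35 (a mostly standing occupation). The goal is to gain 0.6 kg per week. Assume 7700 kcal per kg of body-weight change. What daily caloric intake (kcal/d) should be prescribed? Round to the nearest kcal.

3242 kcal/d

Mifflin-St Jeor (male): BMR = 10(108.5) + 6.25(182) − 5(63) + 5 = 1085 + 1137.5 − 315 + 5 = 1912.5 kcal/day.
TEE = 1912.5 × 1.35 = 2581.875 kcal/day.
Required daily surplus = 0.6 × 7700 ÷ 7 = 660 kcal/day.
Target intake = 2581.875 + 660 = 3241.875 kcal/day.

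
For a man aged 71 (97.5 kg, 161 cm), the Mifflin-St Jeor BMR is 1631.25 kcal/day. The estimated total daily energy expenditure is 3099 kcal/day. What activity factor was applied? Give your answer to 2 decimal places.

Activity factor = TEE ÷ BMR = 3099 ÷ 1631.25 = 1.9.

1.90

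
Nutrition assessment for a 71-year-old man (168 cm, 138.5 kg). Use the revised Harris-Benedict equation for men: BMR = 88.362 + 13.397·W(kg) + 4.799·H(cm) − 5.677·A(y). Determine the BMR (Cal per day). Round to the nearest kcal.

Harris-Benedict: BMR = 88.362 + 13.397(138.5) + 4.799(168) − 5.677(71) = 2347.0115 kcal/day.

2347 Cal per day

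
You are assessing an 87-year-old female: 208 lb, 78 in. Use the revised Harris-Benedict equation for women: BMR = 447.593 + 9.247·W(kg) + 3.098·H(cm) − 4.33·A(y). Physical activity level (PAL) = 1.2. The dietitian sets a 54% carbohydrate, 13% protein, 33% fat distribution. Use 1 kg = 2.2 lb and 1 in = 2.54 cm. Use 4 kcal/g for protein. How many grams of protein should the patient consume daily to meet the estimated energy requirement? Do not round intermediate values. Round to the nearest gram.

Convert to metric: weight = 208 ÷ 2.2 = 94.5455 kg; height = 78 × 2.54 = 198.12 cm.
Harris-Benedict: BMR = 447.593 + 9.247(94.5455) + 3.098(198.12) − 4.33(87) = 1558.9206 kcal/day.
TEE = 1558.9206 × 1.2 = 1870.7047 kcal/day.
Protein energy = 13% × 1870.7047 = 243.1916 kcal.
Protein = 243.1916 ÷ 4 kcal/g = 60.7979 g.

61 g/day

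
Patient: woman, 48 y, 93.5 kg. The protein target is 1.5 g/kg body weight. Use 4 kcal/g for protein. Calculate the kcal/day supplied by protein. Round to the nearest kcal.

561 kcal/day

Protein = 1.5 g/kg × 93.5 kg = 140.25 g/day.
Protein energy = 140.25 g × 4 kcal/g = 561 kcal/day.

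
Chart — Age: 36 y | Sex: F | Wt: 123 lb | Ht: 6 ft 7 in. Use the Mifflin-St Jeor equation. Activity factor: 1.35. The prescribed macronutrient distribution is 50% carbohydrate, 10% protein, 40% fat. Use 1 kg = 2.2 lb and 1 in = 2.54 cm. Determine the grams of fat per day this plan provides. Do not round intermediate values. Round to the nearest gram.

88 g/day

Convert to metric: weight = 123 ÷ 2.2 = 55.9091 kg; height = (6×12 + 7) × 2.54 = 79 × 2.54 = 200.66 cm.
Mifflin-St Jeor (female): BMR = 10(55.9091) + 6.25(200.66) − 5(36) − 161 = 559.0909 + 1254.125 − 180 − 161 = 1472.2159 kcal/day.
TEE = 1472.2159 × 1.35 = 1987.4915 kcal/day.
Fat energy = 40% × 1987.4915 = 794.9966 kcal.
Fat = 794.9966 ÷ 9 kcal/g = 88.333 g.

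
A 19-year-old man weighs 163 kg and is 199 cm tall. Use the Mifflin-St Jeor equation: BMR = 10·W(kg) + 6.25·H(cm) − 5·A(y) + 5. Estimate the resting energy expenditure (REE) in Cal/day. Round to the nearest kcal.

2784 Cal/day

Mifflin-St Jeor (male): BMR = 10(163) + 6.25(199) − 5(19) + 5 = 1630 + 1243.75 − 95 + 5 = 2783.75 kcal/day.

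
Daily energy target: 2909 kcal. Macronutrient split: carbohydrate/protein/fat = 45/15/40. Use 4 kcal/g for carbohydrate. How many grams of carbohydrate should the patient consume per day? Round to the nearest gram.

327 g/day

Carbohydrate energy = 45% × 2909 = 1309.05 kcal.
At 4 kcal/g: 1309.05 ÷ 4 = 327.2625 g.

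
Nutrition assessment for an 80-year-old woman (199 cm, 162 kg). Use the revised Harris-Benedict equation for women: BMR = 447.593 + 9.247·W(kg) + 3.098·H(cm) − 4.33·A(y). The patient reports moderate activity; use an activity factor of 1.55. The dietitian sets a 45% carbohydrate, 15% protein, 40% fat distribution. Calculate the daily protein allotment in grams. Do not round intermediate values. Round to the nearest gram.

129 g/day

Harris-Benedict: BMR = 447.593 + 9.247(162) + 3.098(199) − 4.33(80) = 2215.709 kcal/day.
TEE = 2215.709 × 1.55 = 3434.349 kcal/day.
Protein energy = 15% × 3434.349 = 515.1523 kcal.
Protein = 515.1523 ÷ 4 kcal/g = 128.7881 g.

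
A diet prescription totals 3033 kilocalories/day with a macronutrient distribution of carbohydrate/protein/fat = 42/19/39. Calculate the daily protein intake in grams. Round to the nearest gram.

Protein energy = 19% × 3033 = 576.27 kcal.
At 4 kcal/g: 576.27 ÷ 4 = 144.0675 g.

144 g/day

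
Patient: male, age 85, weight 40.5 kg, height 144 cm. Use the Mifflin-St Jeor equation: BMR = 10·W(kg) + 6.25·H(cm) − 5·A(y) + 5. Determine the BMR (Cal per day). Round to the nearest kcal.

885 Cal per day

Mifflin-St Jeor (male): BMR = 10(40.5) + 6.25(144) − 5(85) + 5 = 405 + 900 − 425 + 5 = 885 kcal/day.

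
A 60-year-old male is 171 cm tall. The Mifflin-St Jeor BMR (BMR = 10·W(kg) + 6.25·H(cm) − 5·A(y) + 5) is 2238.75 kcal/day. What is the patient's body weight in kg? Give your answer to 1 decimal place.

2238.75 = 10·W + 6.25(171) − 5(60) + 5
10·W = 2238.75 − 773.75 = 1465, so W = 146.5 kg.

146.5 kg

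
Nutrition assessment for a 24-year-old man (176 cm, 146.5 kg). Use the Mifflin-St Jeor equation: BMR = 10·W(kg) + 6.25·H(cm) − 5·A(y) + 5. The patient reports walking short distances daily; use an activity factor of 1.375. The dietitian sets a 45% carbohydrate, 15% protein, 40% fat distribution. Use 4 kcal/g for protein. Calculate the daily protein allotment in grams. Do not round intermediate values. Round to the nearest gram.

126 g/day

Mifflin-St Jeor (male): BMR = 10(146.5) + 6.25(176) − 5(24) + 5 = 1465 + 1100 − 120 + 5 = 2450 kcal/day.
TEE = 2450 × 1.375 = 3368.75 kcal/day.
Protein energy = 15% × 3368.75 = 505.3125 kcal.
Protein = 505.3125 ÷ 4 kcal/g = 126.3281 g.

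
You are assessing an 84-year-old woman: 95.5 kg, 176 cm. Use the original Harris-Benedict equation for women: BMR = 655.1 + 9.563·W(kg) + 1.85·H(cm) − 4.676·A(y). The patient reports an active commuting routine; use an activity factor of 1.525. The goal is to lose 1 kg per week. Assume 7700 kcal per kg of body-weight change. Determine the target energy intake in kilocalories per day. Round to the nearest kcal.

Harris-Benedict: BMR = 655.1 + 9.563(95.5) + 1.85(176) − 4.676(84) = 1501.1825 kcal/day.
TEE = 1501.1825 × 1.525 = 2289.3033 kcal/day.
Required daily deficit = 1 × 7700 ÷ 7 = 1100 kcal/day.
Target intake = 2289.3033 − 1100 = 1189.3033 kcal/day.

1189 kilocalories per day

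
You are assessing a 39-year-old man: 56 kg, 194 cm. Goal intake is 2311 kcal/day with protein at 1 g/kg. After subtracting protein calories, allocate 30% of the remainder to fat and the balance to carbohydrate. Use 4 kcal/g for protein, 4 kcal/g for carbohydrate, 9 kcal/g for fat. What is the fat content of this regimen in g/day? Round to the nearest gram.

70 g/day

Protein = 1 × 56 = 56 g → 56 × 4 = 224 kcal.
Non-protein calories = 2311 − 224 = 2087 kcal.
Fat: 30% × 2087 = 626.1 kcal; carbohydrate: 1460.9 kcal.
Fat: 626.1 kcal ÷ 9 kcal/g = 69.5667 g.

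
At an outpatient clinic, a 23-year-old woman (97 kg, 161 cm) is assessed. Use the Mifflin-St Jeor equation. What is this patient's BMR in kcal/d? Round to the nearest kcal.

1700 kcal/d

Mifflin-St Jeor (female): BMR = 10(97) + 6.25(161) − 5(23) − 161 = 970 + 1006.25 − 115 − 161 = 1700.25 kcal/day.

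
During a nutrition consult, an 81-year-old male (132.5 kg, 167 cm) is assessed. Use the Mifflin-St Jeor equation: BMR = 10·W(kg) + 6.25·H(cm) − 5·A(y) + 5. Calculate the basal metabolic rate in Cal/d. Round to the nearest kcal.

1969 Cal/d

Mifflin-St Jeor (male): BMR = 10(132.5) + 6.25(167) − 5(81) + 5 = 1325 + 1043.75 − 405 + 5 = 1968.75 kcal/day.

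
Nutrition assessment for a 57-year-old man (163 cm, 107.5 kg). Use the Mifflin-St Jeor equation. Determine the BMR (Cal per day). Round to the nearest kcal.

1814 Cal per day

Mifflin-St Jeor (male): BMR = 10(107.5) + 6.25(163) − 5(57) + 5 = 1075 + 1018.75 − 285 + 5 = 1813.75 kcal/day.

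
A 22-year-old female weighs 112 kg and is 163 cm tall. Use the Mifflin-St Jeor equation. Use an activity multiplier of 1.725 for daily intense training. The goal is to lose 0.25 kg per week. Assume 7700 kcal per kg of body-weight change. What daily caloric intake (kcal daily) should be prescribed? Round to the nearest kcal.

Mifflin-St Jeor (female): BMR = 10(112) + 6.25(163) − 5(22) − 161 = 1120 + 1018.75 − 110 − 161 = 1867.75 kcal/day.
TEE = 1867.75 × 1.725 = 3221.8688 kcal/day.
Required daily deficit = 0.25 × 7700 ÷ 7 = 275 kcal/day.
Target intake = 3221.8688 − 275 = 2946.8688 kcal/day.

2947 kcal daily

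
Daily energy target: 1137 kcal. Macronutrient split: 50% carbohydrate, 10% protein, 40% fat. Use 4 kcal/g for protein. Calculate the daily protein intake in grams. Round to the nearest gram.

28 g/day

Protein energy = 10% × 1137 = 113.7 kcal.
At 4 kcal/g: 113.7 ÷ 4 = 28.425 g.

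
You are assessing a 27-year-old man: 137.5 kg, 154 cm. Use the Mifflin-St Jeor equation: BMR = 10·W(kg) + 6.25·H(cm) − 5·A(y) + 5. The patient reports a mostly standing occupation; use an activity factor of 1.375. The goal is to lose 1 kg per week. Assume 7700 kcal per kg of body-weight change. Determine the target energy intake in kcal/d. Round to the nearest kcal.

1935 kcal/d

Mifflin-St Jeor (male): BMR = 10(137.5) + 6.25(154) − 5(27) + 5 = 1375 + 962.5 − 135 + 5 = 2207.5 kcal/day.
TEE = 2207.5 × 1.375 = 3035.3125 kcal/day.
Required daily deficit = 1 × 7700 ÷ 7 = 1100 kcal/day.
Target intake = 3035.3125 − 1100 = 1935.3125 kcal/day.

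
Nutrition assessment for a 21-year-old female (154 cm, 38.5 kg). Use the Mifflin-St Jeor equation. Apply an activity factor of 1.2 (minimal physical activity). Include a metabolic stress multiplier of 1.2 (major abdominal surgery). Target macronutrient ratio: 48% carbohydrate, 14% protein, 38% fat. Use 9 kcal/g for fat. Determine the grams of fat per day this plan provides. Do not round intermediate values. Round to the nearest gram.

Mifflin-St Jeor (female): BMR = 10(38.5) + 6.25(154) − 5(21) − 161 = 385 + 962.5 − 105 − 161 = 1081.5 kcal/day.
TEE = 1081.5 × 1.2 = 1297.8 kcal/day.
With stress factor 1.2: 1297.8 × 1.2 = 1557.36 kcal/day.
Fat energy = 38% × 1557.36 = 591.7968 kcal.
Fat = 591.7968 ÷ 9 kcal/g = 65.7552 g.

66 g/day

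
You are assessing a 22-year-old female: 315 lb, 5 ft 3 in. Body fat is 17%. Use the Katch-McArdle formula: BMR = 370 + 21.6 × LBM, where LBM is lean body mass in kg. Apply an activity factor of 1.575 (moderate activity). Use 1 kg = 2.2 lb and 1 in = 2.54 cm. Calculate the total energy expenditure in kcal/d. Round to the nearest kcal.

Convert to metric: weight = 315 ÷ 2.2 = 143.1818 kg; height = (5×12 + 3) × 2.54 = 63 × 2.54 = 160.02 cm.
LBM = 143.1818 × (1 − 0.17) = 118.8409 kg. Katch-McArdle: BMR = 370 + 21.6 × 118.8409 = 2936.9636 kcal/day.
TEE = BMR × activity factor = 2936.9636 × 1.575 = 4625.7177 kcal/day.

4626 kcal/d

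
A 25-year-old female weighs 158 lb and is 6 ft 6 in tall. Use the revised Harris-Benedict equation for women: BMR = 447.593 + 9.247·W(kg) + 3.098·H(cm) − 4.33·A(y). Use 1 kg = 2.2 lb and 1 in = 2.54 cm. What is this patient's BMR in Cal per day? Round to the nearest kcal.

Convert to metric: weight = 158 ÷ 2.2 = 71.8182 kg; height = (6×12 + 6) × 2.54 = 78 × 2.54 = 198.12 cm.
Harris-Benedict: BMR = 447.593 + 9.247(71.8182) + 3.098(198.12) − 4.33(25) = 1617.2215 kcal/day.

1617 Cal per day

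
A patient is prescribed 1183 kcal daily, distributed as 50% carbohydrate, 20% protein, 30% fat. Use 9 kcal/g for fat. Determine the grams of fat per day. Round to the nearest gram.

39 g/day

Fat energy = 30% × 1183 = 354.9 kcal.
At 9 kcal/g: 354.9 ÷ 9 = 39.4333 g.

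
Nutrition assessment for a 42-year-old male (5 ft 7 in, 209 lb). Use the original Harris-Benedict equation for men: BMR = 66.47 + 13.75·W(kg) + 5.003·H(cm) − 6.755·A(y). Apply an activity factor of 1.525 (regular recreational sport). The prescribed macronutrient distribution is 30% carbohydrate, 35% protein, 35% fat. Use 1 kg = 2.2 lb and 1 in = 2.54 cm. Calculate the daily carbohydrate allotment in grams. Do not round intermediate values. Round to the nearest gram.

Convert to metric: weight = 209 ÷ 2.2 = 95 kg; height = (5×12 + 7) × 2.54 = 67 × 2.54 = 170.18 cm.
Harris-Benedict: BMR = 66.47 + 13.75(95) + 5.003(170.18) − 6.755(42) = 1940.4205 kcal/day.
TEE = 1940.4205 × 1.525 = 2959.1413 kcal/day.
Carbohydrate energy = 30% × 2959.1413 = 887.7424 kcal.
Carbohydrate = 887.7424 ÷ 4 kcal/g = 221.9356 g.

222 g/day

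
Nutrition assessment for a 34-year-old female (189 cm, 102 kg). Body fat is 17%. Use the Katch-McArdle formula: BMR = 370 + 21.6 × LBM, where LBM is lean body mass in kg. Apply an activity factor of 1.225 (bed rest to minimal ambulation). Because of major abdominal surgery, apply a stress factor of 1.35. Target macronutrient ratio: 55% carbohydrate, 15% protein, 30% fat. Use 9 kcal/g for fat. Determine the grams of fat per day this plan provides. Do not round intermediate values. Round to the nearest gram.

121 g/day

LBM = 102 × (1 − 0.17) = 84.66 kg. Katch-McArdle: BMR = 370 + 21.6 × 84.66 = 2198.656 kcal/day.
TEE = 2198.656 × 1.225 = 2693.3536 kcal/day.
With stress factor 1.35: 2693.3536 × 1.35 = 3636.0274 kcal/day.
Fat energy = 30% × 3636.0274 = 1090.8082 kcal.
Fat = 1090.8082 ÷ 9 kcal/g = 121.2009 g.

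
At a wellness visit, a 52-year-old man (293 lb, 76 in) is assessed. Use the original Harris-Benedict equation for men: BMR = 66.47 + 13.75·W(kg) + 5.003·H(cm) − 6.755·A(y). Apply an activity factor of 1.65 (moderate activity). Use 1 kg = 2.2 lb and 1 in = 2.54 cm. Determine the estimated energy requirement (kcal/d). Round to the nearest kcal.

Convert to metric: weight = 293 ÷ 2.2 = 133.1818 kg; height = 76 × 2.54 = 193.04 cm.
Harris-Benedict: BMR = 66.47 + 13.75(133.1818) + 5.003(193.04) − 6.755(52) = 2512.2391 kcal/day.
TEE = BMR × activity factor = 2512.2391 × 1.65 = 4145.1945 kcal/day.

4145 kcal/d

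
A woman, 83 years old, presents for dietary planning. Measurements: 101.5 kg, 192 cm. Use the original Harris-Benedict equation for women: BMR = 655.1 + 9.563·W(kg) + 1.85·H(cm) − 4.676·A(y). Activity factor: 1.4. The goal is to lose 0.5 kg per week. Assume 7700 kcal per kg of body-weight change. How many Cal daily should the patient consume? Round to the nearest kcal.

1680 Cal daily

Harris-Benedict: BMR = 655.1 + 9.563(101.5) + 1.85(192) − 4.676(83) = 1592.8365 kcal/day.
TEE = 1592.8365 × 1.4 = 2229.9711 kcal/day.
Required daily deficit = 0.5 × 7700 ÷ 7 = 550 kcal/day.
Target intake = 2229.9711 − 550 = 1679.9711 kcal/day.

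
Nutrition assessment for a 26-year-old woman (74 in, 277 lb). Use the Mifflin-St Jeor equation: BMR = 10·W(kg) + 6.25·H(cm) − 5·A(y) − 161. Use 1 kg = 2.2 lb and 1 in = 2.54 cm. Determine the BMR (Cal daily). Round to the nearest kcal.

Convert to metric: weight = 277 ÷ 2.2 = 125.9091 kg; height = 74 × 2.54 = 187.96 cm.
Mifflin-St Jeor (female): BMR = 10(125.9091) + 6.25(187.96) − 5(26) − 161 = 1259.0909 + 1174.75 − 130 − 161 = 2142.8409 kcal/day.

2143 Cal daily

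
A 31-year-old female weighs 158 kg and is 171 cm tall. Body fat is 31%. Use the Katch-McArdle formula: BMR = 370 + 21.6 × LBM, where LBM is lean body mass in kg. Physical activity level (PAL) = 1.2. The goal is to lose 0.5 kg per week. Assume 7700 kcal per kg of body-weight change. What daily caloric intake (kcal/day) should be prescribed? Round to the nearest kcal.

LBM = 158 × (1 − 0.31) = 109.02 kg. Katch-McArdle: BMR = 370 + 21.6 × 109.02 = 2724.832 kcal/day.
TEE = 2724.832 × 1.2 = 3269.7984 kcal/day.
Required daily deficit = 0.5 × 7700 ÷ 7 = 550 kcal/day.
Target intake = 3269.7984 − 550 = 2719.7984 kcal/day.

2720 kcal/day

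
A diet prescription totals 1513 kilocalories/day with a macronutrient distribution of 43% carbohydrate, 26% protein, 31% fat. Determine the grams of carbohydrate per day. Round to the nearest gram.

163 g/day

Carbohydrate energy = 43% × 1513 = 650.59 kcal.
At 4 kcal/g: 650.59 ÷ 4 = 162.6475 g.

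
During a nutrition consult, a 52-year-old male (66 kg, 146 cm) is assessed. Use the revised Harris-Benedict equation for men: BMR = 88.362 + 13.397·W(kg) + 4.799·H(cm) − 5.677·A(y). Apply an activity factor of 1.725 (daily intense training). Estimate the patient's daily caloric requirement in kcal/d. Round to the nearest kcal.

Harris-Benedict: BMR = 88.362 + 13.397(66) + 4.799(146) − 5.677(52) = 1378.014 kcal/day.
TEE = BMR × activity factor = 1378.014 × 1.725 = 2377.0742 kcal/day.

2377 kcal/d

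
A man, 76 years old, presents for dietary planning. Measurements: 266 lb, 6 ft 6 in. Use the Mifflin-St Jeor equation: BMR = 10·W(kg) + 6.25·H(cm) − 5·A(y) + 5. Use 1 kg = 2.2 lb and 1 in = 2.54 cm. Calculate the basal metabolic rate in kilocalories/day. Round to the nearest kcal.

2072 kilocalories/day

Convert to metric: weight = 266 ÷ 2.2 = 120.9091 kg; height = (6×12 + 6) × 2.54 = 78 × 2.54 = 198.12 cm.
Mifflin-St Jeor (male): BMR = 10(120.9091) + 6.25(198.12) − 5(76) + 5 = 1209.0909 + 1238.25 − 380 + 5 = 2072.3409 kcal/day.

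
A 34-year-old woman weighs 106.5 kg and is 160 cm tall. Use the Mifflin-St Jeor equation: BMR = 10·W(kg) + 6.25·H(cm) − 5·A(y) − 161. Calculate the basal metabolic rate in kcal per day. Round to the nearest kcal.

Mifflin-St Jeor (female): BMR = 10(106.5) + 6.25(160) − 5(34) − 161 = 1065 + 1000 − 170 − 161 = 1734 kcal/day.

1734 kcal per day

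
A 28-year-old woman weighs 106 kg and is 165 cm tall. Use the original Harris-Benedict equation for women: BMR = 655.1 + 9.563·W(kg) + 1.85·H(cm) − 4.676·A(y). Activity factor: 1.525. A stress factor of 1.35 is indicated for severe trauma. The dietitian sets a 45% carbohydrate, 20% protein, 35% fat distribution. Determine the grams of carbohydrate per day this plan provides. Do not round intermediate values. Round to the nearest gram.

427 g/day

Harris-Benedict: BMR = 655.1 + 9.563(106) + 1.85(165) − 4.676(28) = 1843.1 kcal/day.
TEE = 1843.1 × 1.525 = 2810.7275 kcal/day.
With stress factor 1.35: 2810.7275 × 1.35 = 3794.4821 kcal/day.
Carbohydrate energy = 45% × 3794.4821 = 1707.517 kcal.
Carbohydrate = 1707.517 ÷ 4 kcal/g = 426.8792 g.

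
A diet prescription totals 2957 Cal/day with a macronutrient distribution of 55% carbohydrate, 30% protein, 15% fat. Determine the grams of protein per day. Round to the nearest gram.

Protein energy = 30% × 2957 = 887.1 kcal.
At 4 kcal/g: 887.1 ÷ 4 = 221.775 g.

222 g/day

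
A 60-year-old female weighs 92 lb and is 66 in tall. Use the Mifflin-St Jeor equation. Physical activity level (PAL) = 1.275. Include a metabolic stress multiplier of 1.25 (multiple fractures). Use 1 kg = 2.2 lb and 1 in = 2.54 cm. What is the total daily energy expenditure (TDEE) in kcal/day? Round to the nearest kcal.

1602 kcal/day

Convert to metric: weight = 92 ÷ 2.2 = 41.8182 kg; height = 66 × 2.54 = 167.64 cm.
Mifflin-St Jeor (female): BMR = 10(41.8182) + 6.25(167.64) − 5(60) − 161 = 418.1818 + 1047.75 − 300 − 161 = 1004.9318 kcal/day.
TEE = BMR × activity factor = 1004.9318 × 1.275 = 1281.2881 kcal/day.
Apply stress factor: 1281.2881 × 1.25 = 1601.6101 kcal/day.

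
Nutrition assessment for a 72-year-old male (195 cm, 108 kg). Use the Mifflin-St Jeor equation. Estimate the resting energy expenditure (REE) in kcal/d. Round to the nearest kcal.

Mifflin-St Jeor (male): BMR = 10(108) + 6.25(195) − 5(72) + 5 = 1080 + 1218.75 − 360 + 5 = 1943.75 kcal/day.

1944 kcal/d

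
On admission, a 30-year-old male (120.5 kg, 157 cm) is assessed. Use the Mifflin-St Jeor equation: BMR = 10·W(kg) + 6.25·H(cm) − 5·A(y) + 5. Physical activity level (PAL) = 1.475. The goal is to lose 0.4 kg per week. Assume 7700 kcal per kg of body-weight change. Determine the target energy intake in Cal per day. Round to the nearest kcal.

Mifflin-St Jeor (male): BMR = 10(120.5) + 6.25(157) − 5(30) + 5 = 1205 + 981.25 − 150 + 5 = 2041.25 kcal/day.
TEE = 2041.25 × 1.475 = 3010.8438 kcal/day.
Required daily deficit = 0.4 × 7700 ÷ 7 = 440 kcal/day.
Target intake = 3010.8438 − 440 = 2570.8438 kcal/day.

2571 Cal per day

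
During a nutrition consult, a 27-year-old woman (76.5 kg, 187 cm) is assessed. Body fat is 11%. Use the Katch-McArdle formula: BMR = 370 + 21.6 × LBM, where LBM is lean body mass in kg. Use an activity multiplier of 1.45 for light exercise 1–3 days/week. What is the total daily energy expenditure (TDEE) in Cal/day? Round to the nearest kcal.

LBM = 76.5 × (1 − 0.11) = 68.085 kg. Katch-McArdle: BMR = 370 + 21.6 × 68.085 = 1840.636 kcal/day.
TEE = BMR × activity factor = 1840.636 × 1.45 = 2668.9222 kcal/day.

2669 Cal/day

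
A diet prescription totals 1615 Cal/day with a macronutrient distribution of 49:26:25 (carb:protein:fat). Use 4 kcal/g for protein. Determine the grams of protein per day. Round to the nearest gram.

Protein energy = 26% × 1615 = 419.9 kcal.
At 4 kcal/g: 419.9 ÷ 4 = 104.975 g.

105 g/day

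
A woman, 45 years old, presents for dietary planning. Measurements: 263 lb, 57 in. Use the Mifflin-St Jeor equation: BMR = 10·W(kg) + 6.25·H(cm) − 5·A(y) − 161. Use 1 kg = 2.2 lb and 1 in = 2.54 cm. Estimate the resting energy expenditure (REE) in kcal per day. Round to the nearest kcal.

Convert to metric: weight = 263 ÷ 2.2 = 119.5455 kg; height = 57 × 2.54 = 144.78 cm.
Mifflin-St Jeor (female): BMR = 10(119.5455) + 6.25(144.78) − 5(45) − 161 = 1195.4545 + 904.875 − 225 − 161 = 1714.3295 kcal/day.

1714 kcal per day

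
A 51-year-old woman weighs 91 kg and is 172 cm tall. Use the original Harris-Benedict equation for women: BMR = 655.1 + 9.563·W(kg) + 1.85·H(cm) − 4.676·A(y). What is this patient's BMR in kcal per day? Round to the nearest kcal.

1605 kcal per day

Harris-Benedict: BMR = 655.1 + 9.563(91) + 1.85(172) − 4.676(51) = 1605.057 kcal/day.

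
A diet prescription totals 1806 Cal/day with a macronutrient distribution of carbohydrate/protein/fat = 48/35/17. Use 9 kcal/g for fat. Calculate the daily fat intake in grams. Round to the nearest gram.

34 g/day

Fat energy = 17% × 1806 = 307.02 kcal.
At 9 kcal/g: 307.02 ÷ 9 = 34.1133 g.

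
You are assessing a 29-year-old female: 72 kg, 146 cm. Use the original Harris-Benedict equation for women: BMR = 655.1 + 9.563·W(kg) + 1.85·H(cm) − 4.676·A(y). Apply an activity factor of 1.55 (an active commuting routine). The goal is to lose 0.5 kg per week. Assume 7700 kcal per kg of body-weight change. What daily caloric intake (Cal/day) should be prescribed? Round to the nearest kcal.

Harris-Benedict: BMR = 655.1 + 9.563(72) + 1.85(146) − 4.676(29) = 1478.132 kcal/day.
TEE = 1478.132 × 1.55 = 2291.1046 kcal/day.
Required daily deficit = 0.5 × 7700 ÷ 7 = 550 kcal/day.
Target intake = 2291.1046 − 550 = 1741.1046 kcal/day.

1741 Cal/day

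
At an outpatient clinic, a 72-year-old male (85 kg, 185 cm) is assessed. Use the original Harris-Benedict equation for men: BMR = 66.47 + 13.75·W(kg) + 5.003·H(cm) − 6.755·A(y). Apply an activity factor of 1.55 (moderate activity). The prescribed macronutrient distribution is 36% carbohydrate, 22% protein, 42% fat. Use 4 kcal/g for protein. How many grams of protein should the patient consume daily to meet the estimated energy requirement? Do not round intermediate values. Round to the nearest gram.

143 g/day

Harris-Benedict: BMR = 66.47 + 13.75(85) + 5.003(185) − 6.755(72) = 1674.415 kcal/day.
TEE = 1674.415 × 1.55 = 2595.3433 kcal/day.
Protein energy = 22% × 2595.3433 = 570.9755 kcal.
Protein = 570.9755 ÷ 4 kcal/g = 142.7439 g.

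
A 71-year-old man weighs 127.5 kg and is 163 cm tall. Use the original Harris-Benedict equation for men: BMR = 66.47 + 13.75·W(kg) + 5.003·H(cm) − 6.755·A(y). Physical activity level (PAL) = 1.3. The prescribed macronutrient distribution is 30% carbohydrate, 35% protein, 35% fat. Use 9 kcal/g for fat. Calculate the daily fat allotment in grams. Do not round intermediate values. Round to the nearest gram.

Harris-Benedict: BMR = 66.47 + 13.75(127.5) + 5.003(163) − 6.755(71) = 2155.479 kcal/day.
TEE = 2155.479 × 1.3 = 2802.1227 kcal/day.
Fat energy = 35% × 2802.1227 = 980.7429 kcal.
Fat = 980.7429 ÷ 9 kcal/g = 108.9714 g.

109 g/day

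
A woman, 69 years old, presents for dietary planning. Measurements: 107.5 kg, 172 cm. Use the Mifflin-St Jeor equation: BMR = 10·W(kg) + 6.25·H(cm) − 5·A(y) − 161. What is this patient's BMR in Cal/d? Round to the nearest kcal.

1644 Cal/d

Mifflin-St Jeor (female): BMR = 10(107.5) + 6.25(172) − 5(69) − 161 = 1075 + 1075 − 345 − 161 = 1644 kcal/day.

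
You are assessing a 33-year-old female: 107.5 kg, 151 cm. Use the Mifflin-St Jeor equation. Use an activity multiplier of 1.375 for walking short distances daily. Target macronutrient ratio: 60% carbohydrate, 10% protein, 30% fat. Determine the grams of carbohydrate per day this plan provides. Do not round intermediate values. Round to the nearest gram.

349 g/day

Mifflin-St Jeor (female): BMR = 10(107.5) + 6.25(151) − 5(33) − 161 = 1075 + 943.75 − 165 − 161 = 1692.75 kcal/day.
TEE = 1692.75 × 1.375 = 2327.5313 kcal/day.
Carbohydrate energy = 60% × 2327.5313 = 1396.5188 kcal.
Carbohydrate = 1396.5188 ÷ 4 kcal/g = 349.1297 g.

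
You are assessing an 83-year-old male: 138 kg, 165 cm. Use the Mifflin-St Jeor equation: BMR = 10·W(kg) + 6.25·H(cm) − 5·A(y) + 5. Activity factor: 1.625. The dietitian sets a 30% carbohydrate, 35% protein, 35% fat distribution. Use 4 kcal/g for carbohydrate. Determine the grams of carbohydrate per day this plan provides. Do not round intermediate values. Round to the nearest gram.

244 g/day

Mifflin-St Jeor (male): BMR = 10(138) + 6.25(165) − 5(83) + 5 = 1380 + 1031.25 − 415 + 5 = 2001.25 kcal/day.
TEE = 2001.25 × 1.625 = 3252.0313 kcal/day.
Carbohydrate energy = 30% × 3252.0313 = 975.6094 kcal.
Carbohydrate = 975.6094 ÷ 4 kcal/g = 243.9023 g.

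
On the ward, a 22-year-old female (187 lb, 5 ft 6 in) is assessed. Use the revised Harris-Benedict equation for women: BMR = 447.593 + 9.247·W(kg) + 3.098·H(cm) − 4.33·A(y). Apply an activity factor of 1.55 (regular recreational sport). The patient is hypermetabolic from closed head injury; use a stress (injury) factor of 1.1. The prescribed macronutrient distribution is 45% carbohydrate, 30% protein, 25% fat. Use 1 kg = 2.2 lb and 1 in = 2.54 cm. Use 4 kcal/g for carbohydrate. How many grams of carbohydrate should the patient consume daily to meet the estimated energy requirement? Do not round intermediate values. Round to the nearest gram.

318 g/day

Convert to metric: weight = 187 ÷ 2.2 = 85 kg; height = (5×12 + 6) × 2.54 = 66 × 2.54 = 167.64 cm.
Harris-Benedict: BMR = 447.593 + 9.247(85) + 3.098(167.64) − 4.33(22) = 1657.6767 kcal/day.
TEE = 1657.6767 × 1.55 = 2569.3989 kcal/day.
With stress factor 1.1: 2569.3989 × 1.1 = 2826.3388 kcal/day.
Carbohydrate energy = 45% × 2826.3388 = 1271.8525 kcal.
Carbohydrate = 1271.8525 ÷ 4 kcal/g = 317.9631 g.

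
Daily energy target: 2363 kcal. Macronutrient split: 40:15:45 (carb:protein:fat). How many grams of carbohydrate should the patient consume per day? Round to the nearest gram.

236 g/day

Carbohydrate energy = 40% × 2363 = 945.2 kcal.
At 4 kcal/g: 945.2 ÷ 4 = 236.3 g.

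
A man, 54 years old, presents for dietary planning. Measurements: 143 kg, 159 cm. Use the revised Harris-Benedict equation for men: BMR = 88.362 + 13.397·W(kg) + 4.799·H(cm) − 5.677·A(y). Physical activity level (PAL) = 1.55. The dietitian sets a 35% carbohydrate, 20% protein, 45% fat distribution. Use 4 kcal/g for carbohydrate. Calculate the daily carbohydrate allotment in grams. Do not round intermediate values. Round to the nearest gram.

334 g/day

Harris-Benedict: BMR = 88.362 + 13.397(143) + 4.799(159) − 5.677(54) = 2460.616 kcal/day.
TEE = 2460.616 × 1.55 = 3813.9548 kcal/day.
Carbohydrate energy = 35% × 3813.9548 = 1334.8842 kcal.
Carbohydrate = 1334.8842 ÷ 4 kcal/g = 333.721 g.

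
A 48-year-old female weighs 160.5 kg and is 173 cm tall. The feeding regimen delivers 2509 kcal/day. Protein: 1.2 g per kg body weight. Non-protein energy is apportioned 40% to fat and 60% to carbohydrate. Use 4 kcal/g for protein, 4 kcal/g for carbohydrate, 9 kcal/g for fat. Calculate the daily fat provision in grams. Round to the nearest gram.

Protein = 1.2 × 160.5 = 192.6 g → 192.6 × 4 = 770.4 kcal.
Non-protein calories = 2509 − 770.4 = 1738.6 kcal.
Fat: 40% × 1738.6 = 695.44 kcal; carbohydrate: 1043.16 kcal.
Fat: 695.44 kcal ÷ 9 kcal/g = 77.2711 g.

77 g/day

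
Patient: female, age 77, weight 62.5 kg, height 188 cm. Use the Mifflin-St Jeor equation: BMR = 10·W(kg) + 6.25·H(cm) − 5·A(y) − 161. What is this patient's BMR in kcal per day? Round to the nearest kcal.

1254 kcal per day

Mifflin-St Jeor (female): BMR = 10(62.5) + 6.25(188) − 5(77) − 161 = 625 + 1175 − 385 − 161 = 1254 kcal/day.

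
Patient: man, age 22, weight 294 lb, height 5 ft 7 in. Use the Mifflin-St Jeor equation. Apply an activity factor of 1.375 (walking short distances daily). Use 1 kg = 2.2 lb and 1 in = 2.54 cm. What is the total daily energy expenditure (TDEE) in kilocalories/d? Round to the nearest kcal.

Convert to metric: weight = 294 ÷ 2.2 = 133.6364 kg; height = (5×12 + 7) × 2.54 = 67 × 2.54 = 170.18 cm.
Mifflin-St Jeor (male): BMR = 10(133.6364) + 6.25(170.18) − 5(22) + 5 = 1336.3636 + 1063.625 − 110 + 5 = 2294.9886 kcal/day.
TEE = BMR × activity factor = 2294.9886 × 1.375 = 3155.6094 kcal/day.

3156 kilocalories/d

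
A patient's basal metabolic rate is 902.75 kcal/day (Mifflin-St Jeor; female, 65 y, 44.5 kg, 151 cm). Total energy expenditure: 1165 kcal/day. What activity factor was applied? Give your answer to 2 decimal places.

Activity factor = TEE ÷ BMR = 1165 ÷ 902.75 = 1.291.

1.29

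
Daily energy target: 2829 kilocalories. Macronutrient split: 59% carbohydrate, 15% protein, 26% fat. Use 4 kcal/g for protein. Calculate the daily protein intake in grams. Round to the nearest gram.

106 g/day

Protein energy = 15% × 2829 = 424.35 kcal.
At 4 kcal/g: 424.35 ÷ 4 = 106.0875 g.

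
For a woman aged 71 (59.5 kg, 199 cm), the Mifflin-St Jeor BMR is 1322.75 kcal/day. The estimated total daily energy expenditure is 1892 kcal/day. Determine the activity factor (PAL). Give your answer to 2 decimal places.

Activity factor = TEE ÷ BMR = 1892 ÷ 1322.75 = 1.43.

1.43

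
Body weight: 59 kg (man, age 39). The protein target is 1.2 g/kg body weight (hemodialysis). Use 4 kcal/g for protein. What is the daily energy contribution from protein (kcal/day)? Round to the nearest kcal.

283 kcal/day

Protein = 1.2 g/kg × 59 kg = 70.8 g/day.
Protein energy = 70.8 g × 4 kcal/g = 283.2 kcal/day.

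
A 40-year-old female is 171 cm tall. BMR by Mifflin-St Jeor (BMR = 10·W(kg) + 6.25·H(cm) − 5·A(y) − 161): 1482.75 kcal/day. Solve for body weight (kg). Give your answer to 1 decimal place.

77.5 kg

1482.75 = 10·W + 6.25(171) − 5(40) − 161
10·W = 1482.75 − 707.75 = 775, so W = 77.5 kg.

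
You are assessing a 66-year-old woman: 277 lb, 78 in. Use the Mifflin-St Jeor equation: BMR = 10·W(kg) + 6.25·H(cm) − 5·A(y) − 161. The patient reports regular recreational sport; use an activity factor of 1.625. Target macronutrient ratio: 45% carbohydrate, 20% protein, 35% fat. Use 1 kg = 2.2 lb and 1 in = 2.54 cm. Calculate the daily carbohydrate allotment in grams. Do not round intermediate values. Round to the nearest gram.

Convert to metric: weight = 277 ÷ 2.2 = 125.9091 kg; height = 78 × 2.54 = 198.12 cm.
Mifflin-St Jeor (female): BMR = 10(125.9091) + 6.25(198.12) − 5(66) − 161 = 1259.0909 + 1238.25 − 330 − 161 = 2006.3409 kcal/day.
TEE = 2006.3409 × 1.625 = 3260.304 kcal/day.
Carbohydrate energy = 45% × 3260.304 = 1467.1368 kcal.
Carbohydrate = 1467.1368 ÷ 4 kcal/g = 366.7842 g.

367 g/day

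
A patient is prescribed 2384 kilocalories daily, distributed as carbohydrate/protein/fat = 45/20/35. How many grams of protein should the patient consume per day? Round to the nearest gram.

119 g/day

Protein energy = 20% × 2384 = 476.8 kcal.
At 4 kcal/g: 476.8 ÷ 4 = 119.2 g.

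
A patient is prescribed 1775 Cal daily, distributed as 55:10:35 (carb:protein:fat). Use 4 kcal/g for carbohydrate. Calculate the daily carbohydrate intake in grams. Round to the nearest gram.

244 g/day

Carbohydrate energy = 55% × 1775 = 976.25 kcal.
At 4 kcal/g: 976.25 ÷ 4 = 244.0625 g.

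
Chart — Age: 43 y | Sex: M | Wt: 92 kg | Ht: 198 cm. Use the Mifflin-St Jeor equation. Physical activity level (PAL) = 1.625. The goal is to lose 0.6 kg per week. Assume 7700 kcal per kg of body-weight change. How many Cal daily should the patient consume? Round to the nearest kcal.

2505 Cal daily

Mifflin-St Jeor (male): BMR = 10(92) + 6.25(198) − 5(43) + 5 = 920 + 1237.5 − 215 + 5 = 1947.5 kcal/day.
TEE = 1947.5 × 1.625 = 3164.6875 kcal/day.
Required daily deficit = 0.6 × 7700 ÷ 7 = 660 kcal/day.
Target intake = 3164.6875 − 660 = 2504.6875 kcal/day.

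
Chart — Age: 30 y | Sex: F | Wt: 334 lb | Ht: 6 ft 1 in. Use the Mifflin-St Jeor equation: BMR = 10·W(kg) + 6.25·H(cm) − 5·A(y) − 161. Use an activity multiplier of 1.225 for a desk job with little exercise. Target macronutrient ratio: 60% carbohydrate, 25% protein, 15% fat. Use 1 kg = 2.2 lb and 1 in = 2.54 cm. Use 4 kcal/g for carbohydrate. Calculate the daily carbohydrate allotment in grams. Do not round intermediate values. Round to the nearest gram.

Convert to metric: weight = 334 ÷ 2.2 = 151.8182 kg; height = (6×12 + 1) × 2.54 = 73 × 2.54 = 185.42 cm.
Mifflin-St Jeor (female): BMR = 10(151.8182) + 6.25(185.42) − 5(30) − 161 = 1518.1818 + 1158.875 − 150 − 161 = 2366.0568 kcal/day.
TEE = 2366.0568 × 1.225 = 2898.4196 kcal/day.
Carbohydrate energy = 60% × 2898.4196 = 1739.0518 kcal.
Carbohydrate = 1739.0518 ÷ 4 kcal/g = 434.7629 g.

435 g/day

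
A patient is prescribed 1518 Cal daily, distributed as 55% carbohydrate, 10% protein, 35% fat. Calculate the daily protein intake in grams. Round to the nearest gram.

38 g/day

Protein energy = 10% × 1518 = 151.8 kcal.
At 4 kcal/g: 151.8 ÷ 4 = 37.95 g.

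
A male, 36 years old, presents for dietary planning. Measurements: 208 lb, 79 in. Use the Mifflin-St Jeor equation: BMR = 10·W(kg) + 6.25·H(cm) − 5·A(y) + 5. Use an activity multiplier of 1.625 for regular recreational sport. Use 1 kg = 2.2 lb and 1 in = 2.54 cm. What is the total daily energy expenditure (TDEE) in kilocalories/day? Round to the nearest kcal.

3290 kilocalories/day

Convert to metric: weight = 208 ÷ 2.2 = 94.5455 kg; height = 79 × 2.54 = 200.66 cm.
Mifflin-St Jeor (male): BMR = 10(94.5455) + 6.25(200.66) − 5(36) + 5 = 945.4545 + 1254.125 − 180 + 5 = 2024.5795 kcal/day.
TEE = BMR × activity factor = 2024.5795 × 1.625 = 3289.9418 kcal/day.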